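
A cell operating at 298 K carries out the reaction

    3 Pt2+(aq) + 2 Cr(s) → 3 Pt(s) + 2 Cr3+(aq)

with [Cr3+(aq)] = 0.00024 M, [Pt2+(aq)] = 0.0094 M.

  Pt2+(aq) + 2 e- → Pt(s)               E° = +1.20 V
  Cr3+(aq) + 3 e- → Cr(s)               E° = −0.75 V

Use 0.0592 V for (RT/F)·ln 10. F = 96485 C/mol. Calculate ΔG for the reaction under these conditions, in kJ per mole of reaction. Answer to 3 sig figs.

−1140 kJ/mol

E°cell = +1.20 − (−0.75) = +1.95 V; the balanced reaction transfers n = 6 electrons.
Here Q = [Cr3+(aq)]^2 / [Pt2+(aq)]^3 = 0.0693 (log Q = −1.159), giving E = +1.95 − (0.0592/6)·(−1.159) = +1.9614 V.
ΔG = −nFE = −(6)(96485)(+1.9614) J/mol = −1140 kJ/mol.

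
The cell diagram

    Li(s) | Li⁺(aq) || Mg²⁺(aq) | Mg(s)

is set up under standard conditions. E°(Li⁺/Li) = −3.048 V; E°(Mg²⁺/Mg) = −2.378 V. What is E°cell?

By convention the left-hand electrode in cell notation is the anode (oxidation) and the right-hand electrode is the cathode (reduction).
E°cell = E°(right) − E°(left) = −2.378 − (−3.048) = +0.670 V.

+0.670 V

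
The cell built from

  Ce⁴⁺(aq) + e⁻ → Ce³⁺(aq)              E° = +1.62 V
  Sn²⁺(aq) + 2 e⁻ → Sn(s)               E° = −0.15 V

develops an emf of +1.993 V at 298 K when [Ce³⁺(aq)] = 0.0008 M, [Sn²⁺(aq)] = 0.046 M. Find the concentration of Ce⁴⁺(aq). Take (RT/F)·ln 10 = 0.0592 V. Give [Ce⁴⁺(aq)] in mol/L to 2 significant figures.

Ce⁴⁺/Ce³⁺ is the cathode (higher E°); E°cell = +1.62 − (−0.15) = +1.77 V with n = 2.
From the Nernst equation, log Q = n(E° − E)/0.0592 = 2·(+1.77 − (+1.993))/0.0592 = −7.534.
The balanced reaction is 2 Ce⁴⁺(aq) + Sn(s) → 2 Ce³⁺(aq) + Sn²⁺(aq), so Q = ([Ce³⁺(aq)]^2·[Sn²⁺(aq)]) / [Ce⁴⁺(aq)]^2.
Isolating [Ce⁴⁺(aq)] in Q = 10^{−7.534} yields log [Ce⁴⁺(aq)] = 0.001, i.e. 1.0 M.

1.0 M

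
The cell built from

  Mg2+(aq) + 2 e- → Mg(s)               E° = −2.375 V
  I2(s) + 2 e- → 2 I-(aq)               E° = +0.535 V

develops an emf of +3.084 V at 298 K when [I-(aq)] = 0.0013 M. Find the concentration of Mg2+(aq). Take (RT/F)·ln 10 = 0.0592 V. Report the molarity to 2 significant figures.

0.78 M

With I₂/I⁻ at the cathode and Mg²⁺/Mg at the anode, E°cell = +0.535 − (−2.375) = +2.910 V (n = 2).
From the Nernst equation, log Q = n(E° − E)/0.0592 = 2·(+2.910 − (+3.084))/0.0592 = −5.878.
The balanced reaction is I2(s) + Mg(s) → 2 I-(aq) + Mg2+(aq), so Q = [I-(aq)]^2·[Mg2+(aq)].
Substituting the known concentrations and solving, log [Mg2+(aq)] = −0.106 and [Mg2+(aq)] = 0.78 M.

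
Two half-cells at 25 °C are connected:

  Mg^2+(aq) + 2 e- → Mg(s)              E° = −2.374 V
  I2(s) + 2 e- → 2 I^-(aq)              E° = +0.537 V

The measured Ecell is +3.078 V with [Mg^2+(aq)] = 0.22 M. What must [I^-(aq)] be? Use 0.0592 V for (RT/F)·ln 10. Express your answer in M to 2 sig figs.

0.0032 M

With I₂/I⁻ at the cathode and Mg²⁺/Mg at the anode, E°cell = +0.537 − (−2.374) = +2.911 V (n = 2).
Since E = E° − (0.0592/n)·log Q, log Q = n(E° − E)/0.0592 = −5.642.
For I2(s) + Mg(s) → 2 I^-(aq) + Mg^2+(aq), the reaction quotient is Q = [I^-(aq)]^2·[Mg^2+(aq)].
Solving for the unknown gives log [I^-(aq)] = −2.492, so [I^-(aq)] ≈ 0.0032 M.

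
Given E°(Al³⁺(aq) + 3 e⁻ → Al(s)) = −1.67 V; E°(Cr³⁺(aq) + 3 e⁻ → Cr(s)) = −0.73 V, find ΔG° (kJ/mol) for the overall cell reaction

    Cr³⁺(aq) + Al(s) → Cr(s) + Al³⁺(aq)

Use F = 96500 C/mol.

In the reaction as written Cr³⁺(aq) is reduced, so the Cr³⁺/Cr couple is the cathode and Al³⁺/Al is the anode.
E°cell = −0.73 − (−1.67) = +0.94 V; balancing electrons gives n = 3.
ΔG° = −nFE°cell = −(3)(96500)(+0.94) J/mol = −272 kJ/mol.

−272 kJ/mol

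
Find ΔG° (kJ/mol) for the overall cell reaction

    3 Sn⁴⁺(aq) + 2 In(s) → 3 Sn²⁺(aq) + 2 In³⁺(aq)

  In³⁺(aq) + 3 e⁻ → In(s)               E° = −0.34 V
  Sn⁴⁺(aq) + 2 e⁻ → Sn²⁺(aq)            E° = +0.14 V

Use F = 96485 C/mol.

In the reaction as written Sn⁴⁺(aq) is reduced, so the Sn⁴⁺/Sn²⁺ couple is the cathode and In³⁺/In is the anode.
E°cell = +0.14 − (−0.34) = +0.48 V; balancing electrons gives n = 6.
ΔG° = −nFE°cell = −(6)(96485)(+0.48) J/mol = −278 kJ/mol.

−278 kJ/mol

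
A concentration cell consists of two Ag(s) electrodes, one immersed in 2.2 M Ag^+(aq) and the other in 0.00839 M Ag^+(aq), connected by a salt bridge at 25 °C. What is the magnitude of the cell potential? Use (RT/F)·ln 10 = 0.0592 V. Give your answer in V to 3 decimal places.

0.143 V

For a concentration cell E°cell = 0, since both electrodes use the same couple.
The compartment with the higher Ag^+(aq) concentration (2.2 M) acts as the cathode; ions are reduced there and produced at the dilute (0.00839 M) anode.
With n = 1, Ecell = −(0.0592/1)·log([dilute]/[conc]) = −(0.0592/1)·log(0.00839/2.2) = +0.143 V.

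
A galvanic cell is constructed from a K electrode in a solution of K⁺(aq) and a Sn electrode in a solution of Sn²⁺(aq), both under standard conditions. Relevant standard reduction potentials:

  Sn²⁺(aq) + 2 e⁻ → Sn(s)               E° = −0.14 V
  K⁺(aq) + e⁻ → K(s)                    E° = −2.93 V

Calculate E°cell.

Of the two couples in this cell, the one with the more positive reduction potential is reduced at the cathode: here that is Sn²⁺/Sn (−0.14 V); K⁺/K (−2.93 V) is the anode.
E°cell = E°(cathode) − E°(anode) = −0.14 − (−2.93) = +2.79 V.

+2.79 V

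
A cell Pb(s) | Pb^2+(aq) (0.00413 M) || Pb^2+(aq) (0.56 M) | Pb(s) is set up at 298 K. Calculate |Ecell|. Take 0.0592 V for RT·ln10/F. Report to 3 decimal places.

0.063 V

For a concentration cell E°cell = 0, since both electrodes use the same couple.
The compartment with the higher Pb^2+(aq) concentration (0.56 M) acts as the cathode; ions are reduced there and produced at the dilute (0.00413 M) anode.
With n = 2, Ecell = −(0.0592/2)·log([dilute]/[conc]) = −(0.0592/2)·log(0.00413/0.56) = +0.063 V.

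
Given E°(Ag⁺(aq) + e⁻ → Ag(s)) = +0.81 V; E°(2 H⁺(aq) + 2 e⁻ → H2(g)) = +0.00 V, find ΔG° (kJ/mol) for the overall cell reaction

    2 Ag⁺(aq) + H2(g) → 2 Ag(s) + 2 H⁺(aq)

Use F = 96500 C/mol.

In the reaction as written Ag⁺(aq) is reduced, so the Ag⁺/Ag couple is the cathode and 2H⁺/H₂ is the anode.
E°cell = +0.81 − (+0.00) = +0.81 V; balancing electrons gives n = 2.
ΔG° = −nFE°cell = −(2)(96500)(+0.81) J/mol = −156 kJ/mol.

−156 kJ/mol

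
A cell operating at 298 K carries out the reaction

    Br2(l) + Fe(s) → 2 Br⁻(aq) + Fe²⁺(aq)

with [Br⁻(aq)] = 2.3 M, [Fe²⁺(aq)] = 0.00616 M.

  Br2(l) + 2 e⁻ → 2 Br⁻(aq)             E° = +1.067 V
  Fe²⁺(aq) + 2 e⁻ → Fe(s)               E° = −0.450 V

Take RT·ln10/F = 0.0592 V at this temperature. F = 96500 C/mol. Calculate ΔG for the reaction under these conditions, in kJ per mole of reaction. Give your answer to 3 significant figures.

With Br₂/Br⁻ reduced at the cathode, E°cell = +1.067 − (−0.450) = +1.517 V and n = 2.
Here Q = [Br⁻(aq)]^2·[Fe²⁺(aq)] = 0.0326 (log Q = −1.487), giving E = +1.517 − (0.0592/2)·(−1.487) = +1.5610 V.
Finally ΔG = −nFE = −(2)(96500 C/mol)(+1.5610 V) = −301 kJ/mol.

−301 kJ/mol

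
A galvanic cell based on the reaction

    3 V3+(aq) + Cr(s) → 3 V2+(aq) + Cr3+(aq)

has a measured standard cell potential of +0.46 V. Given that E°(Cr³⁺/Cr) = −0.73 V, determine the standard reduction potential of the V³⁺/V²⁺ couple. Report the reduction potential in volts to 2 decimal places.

−0.27 V

In the reaction as written the V³⁺/V²⁺ couple is reduced (cathode) and Cr³⁺/Cr is oxidized (anode), so E°cell = E°(V³⁺/V²⁺) − E°(Cr³⁺/Cr).
E°(V³⁺/V²⁺) = E°cell + E°(anode) = +0.46 + (−0.73) = −0.27 V.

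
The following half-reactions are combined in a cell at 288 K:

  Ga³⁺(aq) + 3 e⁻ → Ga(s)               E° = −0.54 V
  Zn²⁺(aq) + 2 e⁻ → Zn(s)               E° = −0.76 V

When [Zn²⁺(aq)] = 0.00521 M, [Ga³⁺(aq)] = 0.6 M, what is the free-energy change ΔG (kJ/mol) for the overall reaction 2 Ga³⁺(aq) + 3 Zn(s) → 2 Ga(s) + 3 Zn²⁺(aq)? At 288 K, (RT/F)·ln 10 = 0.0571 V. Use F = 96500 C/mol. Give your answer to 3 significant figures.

The standard cell potential is −0.54 − (−0.76) = +0.22 V, with n = 6 electrons in the balanced equation.
Q = [Zn²⁺(aq)]^3 / [Ga³⁺(aq)]^2 = 3.93×10^−7, so log Q = −6.406 and E = +0.22 − (0.0571/6)(−6.406) = +0.2810 V.
ΔG = −nFE = −(6)(96500)(+0.2810) J/mol = −163 kJ/mol.

−163 kJ/mol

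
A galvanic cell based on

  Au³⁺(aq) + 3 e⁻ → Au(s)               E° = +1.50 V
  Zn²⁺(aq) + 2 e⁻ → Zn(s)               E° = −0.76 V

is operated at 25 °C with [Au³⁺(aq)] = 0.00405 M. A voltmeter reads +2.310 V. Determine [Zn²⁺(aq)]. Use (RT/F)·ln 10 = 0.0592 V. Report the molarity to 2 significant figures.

0.00052 M

The Au³⁺/Au couple has the larger reduction potential, so it is the cathode: E°cell = +1.50 − (−0.76) = +2.26 V and n = 6.
From the Nernst equation, log Q = n(E° − E)/0.0592 = 6·(+2.26 − (+2.310))/0.0592 = −5.068.
Balancing electrons gives 2 Au³⁺(aq) + 3 Zn(s) → 2 Au(s) + 3 Zn²⁺(aq); thus Q = [Zn²⁺(aq)]^3 / [Au³⁺(aq)]^2.
Solving for the unknown gives log [Zn²⁺(aq)] = −3.284, so [Zn²⁺(aq)] ≈ 0.00052 M.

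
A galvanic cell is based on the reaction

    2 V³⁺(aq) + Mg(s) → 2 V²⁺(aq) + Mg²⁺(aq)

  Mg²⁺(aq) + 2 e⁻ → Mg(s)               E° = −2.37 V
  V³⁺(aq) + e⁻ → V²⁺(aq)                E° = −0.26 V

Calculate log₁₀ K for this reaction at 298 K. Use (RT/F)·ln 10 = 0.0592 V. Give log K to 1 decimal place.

log K = 71.3

The V³⁺/V²⁺ couple is reduced (cathode); E°cell = −0.26 − (−2.37) = +2.11 V with n = 2.
At equilibrium E = 0, so log K = nE°cell / 0.0592 = (2)(+2.11) / 0.0592 = 71.3.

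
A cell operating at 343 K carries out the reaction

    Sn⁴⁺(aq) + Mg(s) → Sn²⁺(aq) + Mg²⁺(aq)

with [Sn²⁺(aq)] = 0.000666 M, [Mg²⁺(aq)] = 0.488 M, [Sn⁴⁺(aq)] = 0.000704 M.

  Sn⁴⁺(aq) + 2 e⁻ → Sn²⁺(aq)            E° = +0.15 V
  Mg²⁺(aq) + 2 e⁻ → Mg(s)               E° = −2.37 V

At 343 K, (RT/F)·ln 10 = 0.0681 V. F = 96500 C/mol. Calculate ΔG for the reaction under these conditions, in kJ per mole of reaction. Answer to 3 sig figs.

−489 kJ/mol

E°cell = +0.15 − (−2.37) = +2.52 V; the balanced reaction transfers n = 2 electrons.
Q = ([Sn²⁺(aq)]·[Mg²⁺(aq)]) / [Sn⁴⁺(aq)] = 0.462, so log Q = −0.336 and E = +2.52 − (0.0681/2)(−0.336) = +2.5314 V.
ΔG = −nFE = −(2)(96500)(+2.5314) J/mol = −489 kJ/mol.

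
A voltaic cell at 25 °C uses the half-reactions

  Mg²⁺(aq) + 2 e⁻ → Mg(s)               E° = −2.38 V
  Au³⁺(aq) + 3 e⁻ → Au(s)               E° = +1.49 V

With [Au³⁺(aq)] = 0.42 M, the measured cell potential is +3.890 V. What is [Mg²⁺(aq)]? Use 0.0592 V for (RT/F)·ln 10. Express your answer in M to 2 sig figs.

0.12 M

With Au³⁺/Au at the cathode and Mg²⁺/Mg at the anode, E°cell = +1.49 − (−2.38) = +3.87 V (n = 6).
From the Nernst equation, log Q = n(E° − E)/0.0592 = 6·(+3.87 − (+3.890))/0.0592 = −2.027.
For 2 Au³⁺(aq) + 3 Mg(s) → 2 Au(s) + 3 Mg²⁺(aq), the reaction quotient is Q = [Mg²⁺(aq)]^3 / [Au³⁺(aq)]^2.
Substituting the known concentrations and solving, log [Mg²⁺(aq)] = −0.927 and [Mg²⁺(aq)] = 0.12 M.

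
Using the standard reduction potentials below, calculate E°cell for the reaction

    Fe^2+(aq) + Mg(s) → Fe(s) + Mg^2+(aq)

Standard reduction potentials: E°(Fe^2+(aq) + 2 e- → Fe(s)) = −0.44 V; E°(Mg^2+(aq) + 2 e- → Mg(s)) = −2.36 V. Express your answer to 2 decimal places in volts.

In the reaction as written, Fe^2+(aq) is reduced (cathode) and Mg^2+(aq) is produced by oxidation at the anode.
E°cell = E°(cathode) − E°(anode) = −0.44 − (−2.36) = +1.92 V.
The positive value indicates the reaction is spontaneous as written.

+1.92 V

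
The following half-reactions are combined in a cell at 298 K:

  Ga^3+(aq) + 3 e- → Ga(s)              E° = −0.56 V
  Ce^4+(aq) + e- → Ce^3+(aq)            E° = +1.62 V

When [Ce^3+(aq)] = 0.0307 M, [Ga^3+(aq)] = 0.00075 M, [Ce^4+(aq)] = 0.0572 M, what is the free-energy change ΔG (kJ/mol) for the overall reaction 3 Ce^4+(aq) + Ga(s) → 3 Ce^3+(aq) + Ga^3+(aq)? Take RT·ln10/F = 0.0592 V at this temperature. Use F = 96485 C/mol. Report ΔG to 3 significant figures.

E°cell = +1.62 − (−0.56) = +2.18 V; the balanced reaction transfers n = 3 electrons.
Q = ([Ce^3+(aq)]^3·[Ga^3+(aq)]) / [Ce^4+(aq)]^3 = 0.000116, so log Q = −3.936 and E = +2.18 − (0.0592/3)(−3.936) = +2.2577 V.
ΔG = −nFE = −(3)(96485)(+2.2577) J/mol = −654 kJ/mol.

−654 kJ/mol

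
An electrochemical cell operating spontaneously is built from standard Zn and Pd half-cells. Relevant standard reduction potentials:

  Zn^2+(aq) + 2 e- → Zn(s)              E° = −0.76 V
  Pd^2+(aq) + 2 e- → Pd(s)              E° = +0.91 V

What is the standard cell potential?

The Pd²⁺/Pd couple has the higher E°, so Pd ion is reduced (cathode) and Zn is oxidized (anode).
E°cell = E°(cathode) − E°(anode) = +0.91 − (−0.76) = +1.67 V.

+1.67 V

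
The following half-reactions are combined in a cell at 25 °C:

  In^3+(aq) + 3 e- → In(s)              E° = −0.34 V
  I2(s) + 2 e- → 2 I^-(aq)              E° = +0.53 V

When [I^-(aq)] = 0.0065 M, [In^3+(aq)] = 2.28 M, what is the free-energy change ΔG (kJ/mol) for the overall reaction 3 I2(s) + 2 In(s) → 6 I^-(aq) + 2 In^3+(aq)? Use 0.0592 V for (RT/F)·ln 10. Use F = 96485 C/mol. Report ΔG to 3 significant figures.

With I₂/I⁻ reduced at the cathode, E°cell = +0.53 − (−0.34) = +0.87 V and n = 6.
The reaction quotient is [I^-(aq)]^6·[In^3+(aq)]^2 = 3.92×10^−13; by Nernst, E = +0.87 − (0.0592/6)(−12.407) = +0.9924 V.
ΔG = −nFE = −(6)(96485)(+0.9924) J/mol = −575 kJ/mol.

−575 kJ/mol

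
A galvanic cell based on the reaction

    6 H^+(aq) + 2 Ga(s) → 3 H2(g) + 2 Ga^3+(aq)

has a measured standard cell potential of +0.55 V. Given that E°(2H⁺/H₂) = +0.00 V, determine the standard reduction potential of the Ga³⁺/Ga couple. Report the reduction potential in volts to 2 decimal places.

In the reaction as written the 2H⁺/H₂ couple is reduced (cathode) and Ga³⁺/Ga is oxidized (anode), so E°cell = E°(2H⁺/H₂) − E°(Ga³⁺/Ga).
E°(Ga³⁺/Ga) = E°(cathode) − E°cell = +0.00 − (+0.55) = −0.55 V.

−0.55 V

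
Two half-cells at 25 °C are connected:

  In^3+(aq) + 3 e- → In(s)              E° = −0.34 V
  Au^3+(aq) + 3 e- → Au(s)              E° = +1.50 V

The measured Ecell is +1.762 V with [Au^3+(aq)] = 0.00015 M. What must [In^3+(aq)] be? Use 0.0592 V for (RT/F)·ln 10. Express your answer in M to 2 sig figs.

With Au³⁺/Au at the cathode and In³⁺/In at the anode, E°cell = +1.50 − (−0.34) = +1.84 V (n = 3).
From the Nernst equation, log Q = n(E° − E)/0.0592 = 3·(+1.84 − (+1.762))/0.0592 = 3.953.
The balanced reaction is Au^3+(aq) + In(s) → Au(s) + In^3+(aq), so Q = [In^3+(aq)] / [Au^3+(aq)].
Solving for the unknown gives log [In^3+(aq)] = 0.129, so [In^3+(aq)] ≈ 1.3 M.

1.3 M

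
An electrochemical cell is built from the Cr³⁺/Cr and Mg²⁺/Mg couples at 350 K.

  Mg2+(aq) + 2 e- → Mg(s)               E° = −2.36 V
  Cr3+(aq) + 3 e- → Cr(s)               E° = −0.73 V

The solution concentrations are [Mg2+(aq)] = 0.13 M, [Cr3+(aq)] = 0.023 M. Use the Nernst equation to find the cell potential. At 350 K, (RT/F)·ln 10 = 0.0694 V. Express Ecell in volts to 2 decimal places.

+1.62 V

The Cr³⁺/Cr couple has the more positive E°, so it is the cathode; Mg²⁺/Mg is the anode.
E°cell = −0.73 − (−2.36) = +1.63 V, with n = 6 electrons transferred.
The balanced reaction is 2 Cr3+(aq) + 3 Mg(s) → 2 Cr(s) + 3 Mg2+(aq), so Q = [Mg2+(aq)]^3 / [Cr3+(aq)]^2 = 4.15 and log Q = 0.618.
Applying E = E° − (RT ln10/nF)·log Q gives +1.63 − (0.0694/6)(0.618) = +1.62 V.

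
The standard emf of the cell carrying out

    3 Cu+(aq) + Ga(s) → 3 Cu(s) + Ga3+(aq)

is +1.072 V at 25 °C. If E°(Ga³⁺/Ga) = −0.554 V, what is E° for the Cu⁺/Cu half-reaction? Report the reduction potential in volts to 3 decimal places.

+0.518 V

In the reaction as written the Cu⁺/Cu couple is reduced (cathode) and Ga³⁺/Ga is oxidized (anode), so E°cell = E°(Cu⁺/Cu) − E°(Ga³⁺/Ga).
E°(Cu⁺/Cu) = E°cell + E°(anode) = +1.072 + (−0.554) = +0.518 V.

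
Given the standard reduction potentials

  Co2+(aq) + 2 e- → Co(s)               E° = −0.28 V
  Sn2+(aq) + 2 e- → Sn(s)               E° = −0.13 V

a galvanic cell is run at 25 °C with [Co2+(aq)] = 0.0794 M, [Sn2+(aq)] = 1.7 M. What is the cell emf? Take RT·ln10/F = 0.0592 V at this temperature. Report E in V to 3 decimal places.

+0.189 V

The Sn²⁺/Sn couple has the more positive E°, so it is the cathode; Co²⁺/Co is the anode.
E°cell = −0.13 − (−0.28) = +0.15 V, with n = 2 electrons transferred.
For the overall reaction Sn2+(aq) + Co(s) → Sn(s) + Co2+(aq), Q = [Co2+(aq)] / [Sn2+(aq)] = 0.0467, giving log Q = −1.331.
E = E° − (0.0592/n)·log Q = +0.15 − (0.0592/2)(−1.331) = +0.189 V.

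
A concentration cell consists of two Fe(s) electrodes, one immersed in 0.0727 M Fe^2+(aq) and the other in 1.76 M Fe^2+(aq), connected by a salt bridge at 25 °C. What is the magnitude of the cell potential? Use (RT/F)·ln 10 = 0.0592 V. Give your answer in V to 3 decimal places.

0.041 V

For a concentration cell E°cell = 0, since both electrodes use the same couple.
The compartment with the higher Fe^2+(aq) concentration (1.76 M) acts as the cathode; ions are reduced there and produced at the dilute (0.0727 M) anode.
With n = 2, Ecell = −(0.0592/2)·log([dilute]/[conc]) = −(0.0592/2)·log(0.0727/1.76) = +0.041 V.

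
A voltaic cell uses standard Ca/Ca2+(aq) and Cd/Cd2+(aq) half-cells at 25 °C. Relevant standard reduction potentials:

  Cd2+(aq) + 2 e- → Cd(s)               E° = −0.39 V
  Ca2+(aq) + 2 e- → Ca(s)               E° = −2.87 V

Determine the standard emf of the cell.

The Cd²⁺/Cd couple has the higher E°, so Cd ion is reduced (cathode) and Ca is oxidized (anode).
E°cell = E°(cathode) − E°(anode) = −0.39 − (−2.87) = +2.48 V.

+2.48 V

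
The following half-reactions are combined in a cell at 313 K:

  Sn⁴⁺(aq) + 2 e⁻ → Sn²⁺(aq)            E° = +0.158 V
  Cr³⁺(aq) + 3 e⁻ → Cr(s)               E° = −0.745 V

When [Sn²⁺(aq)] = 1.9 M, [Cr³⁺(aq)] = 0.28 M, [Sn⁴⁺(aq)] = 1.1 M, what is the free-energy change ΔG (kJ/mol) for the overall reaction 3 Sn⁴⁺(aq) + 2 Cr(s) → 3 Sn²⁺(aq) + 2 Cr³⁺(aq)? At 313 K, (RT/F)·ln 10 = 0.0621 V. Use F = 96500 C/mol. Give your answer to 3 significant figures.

−525 kJ/mol

With Sn⁴⁺/Sn²⁺ reduced at the cathode, E°cell = +0.158 − (−0.745) = +0.903 V and n = 6.
Q = ([Sn²⁺(aq)]^3·[Cr³⁺(aq)]^2) / [Sn⁴⁺(aq)]^3 = 0.404, so log Q = −0.394 and E = +0.903 − (0.0621/6)(−0.394) = +0.9071 V.
Then ΔG = −nFE = −6 × 96500 × +0.9071 J/mol = −525 kJ/mol.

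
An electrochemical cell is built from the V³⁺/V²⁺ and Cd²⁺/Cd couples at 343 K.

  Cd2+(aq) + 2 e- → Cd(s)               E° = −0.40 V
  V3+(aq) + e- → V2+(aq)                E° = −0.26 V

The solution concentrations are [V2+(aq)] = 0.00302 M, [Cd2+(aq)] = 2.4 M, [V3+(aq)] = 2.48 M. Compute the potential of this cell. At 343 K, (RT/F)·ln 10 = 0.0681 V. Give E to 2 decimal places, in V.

Since E°(V³⁺/V²⁺) > E°(Cd²⁺/Cd), V³⁺/V²⁺ serves as the cathode.
The standard potential is −0.26 − (−0.40) = +0.14 V and the balanced reaction transfers n = 2 electrons.
The balanced reaction is 2 V3+(aq) + Cd(s) → 2 V2+(aq) + Cd2+(aq), so Q = ([V2+(aq)]^2·[Cd2+(aq)]) / [V3+(aq)]^2 = 3.56×10^−6 and log Q = −5.449.
E = E° − (0.0681/n)·log Q = +0.14 − (0.0681/2)(−5.449) = +0.33 V.

+0.33 V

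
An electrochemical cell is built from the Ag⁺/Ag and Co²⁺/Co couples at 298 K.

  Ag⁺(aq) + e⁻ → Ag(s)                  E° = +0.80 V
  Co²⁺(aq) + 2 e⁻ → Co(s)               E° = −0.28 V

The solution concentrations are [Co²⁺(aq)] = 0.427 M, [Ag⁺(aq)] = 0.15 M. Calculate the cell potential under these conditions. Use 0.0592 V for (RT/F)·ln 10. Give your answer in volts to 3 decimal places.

Ag⁺/Ag is reduced (cathode, E° = +0.80 V) and Co²⁺/Co is oxidized (anode).
E°cell = +0.80 − (−0.28) = +1.08 V, with n = 2 electrons transferred.
For the overall reaction 2 Ag⁺(aq) + Co(s) → 2 Ag(s) + Co²⁺(aq), Q = [Co²⁺(aq)] / [Ag⁺(aq)]^2 = 19, giving log Q = 1.278.
By the Nernst equation, E = +1.08 − (0.0592/2)·(1.278) = +1.042 V.

+1.042 V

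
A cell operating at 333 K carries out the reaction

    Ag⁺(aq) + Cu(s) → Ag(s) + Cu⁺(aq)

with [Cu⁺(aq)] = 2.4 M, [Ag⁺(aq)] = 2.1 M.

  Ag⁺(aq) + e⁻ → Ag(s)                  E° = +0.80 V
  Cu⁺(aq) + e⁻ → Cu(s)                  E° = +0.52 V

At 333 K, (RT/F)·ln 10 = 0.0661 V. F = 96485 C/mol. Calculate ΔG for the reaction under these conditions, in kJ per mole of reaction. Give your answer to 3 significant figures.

−26.6 kJ/mol

E°cell = +0.80 − (+0.52) = +0.28 V; the balanced reaction transfers n = 1 electron.
Q = [Cu⁺(aq)] / [Ag⁺(aq)] = 1.14, so log Q = 0.058 and E = +0.28 − (0.0661/1)(0.058) = +0.2762 V.
ΔG = −nFE = −(1)(96485)(+0.2762) J/mol = −26.6 kJ/mol.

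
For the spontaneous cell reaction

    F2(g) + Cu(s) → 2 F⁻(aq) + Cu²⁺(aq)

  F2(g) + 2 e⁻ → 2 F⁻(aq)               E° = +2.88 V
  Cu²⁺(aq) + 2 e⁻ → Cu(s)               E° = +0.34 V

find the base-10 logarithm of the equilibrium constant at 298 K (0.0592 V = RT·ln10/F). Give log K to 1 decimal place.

The F₂/F⁻ couple is reduced (cathode); E°cell = +2.88 − (+0.34) = +2.54 V with n = 2.
At equilibrium E = 0, so log K = nE°cell / 0.0592 = (2)(+2.54) / 0.0592 = 85.8.

log K = 85.8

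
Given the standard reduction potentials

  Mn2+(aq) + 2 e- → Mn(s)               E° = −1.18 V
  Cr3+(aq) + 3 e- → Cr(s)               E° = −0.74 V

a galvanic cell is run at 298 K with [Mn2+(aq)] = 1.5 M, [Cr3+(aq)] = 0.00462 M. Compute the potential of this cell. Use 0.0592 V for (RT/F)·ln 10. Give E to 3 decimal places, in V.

The Cr³⁺/Cr couple has the more positive E°, so it is the cathode; Mn²⁺/Mn is the anode.
E°cell = −0.74 − (−1.18) = +0.44 V, with n = 6 electrons transferred.
Balancing gives 2 Cr3+(aq) + 3 Mn(s) → 2 Cr(s) + 3 Mn2+(aq); hence Q = [Mn2+(aq)]^3 / [Cr3+(aq)]^2 = 1.58×10^5 (log Q = 5.199).
Applying E = E° − (RT ln10/nF)·log Q gives +0.44 − (0.0592/6)(5.199) = +0.389 V.

+0.389 V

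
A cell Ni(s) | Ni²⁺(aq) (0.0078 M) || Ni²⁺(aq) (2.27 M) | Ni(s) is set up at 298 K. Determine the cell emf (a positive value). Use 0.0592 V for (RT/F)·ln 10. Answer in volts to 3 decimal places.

0.073 V

For a concentration cell E°cell = 0, since both electrodes use the same couple.
The compartment with the higher Ni²⁺(aq) concentration (2.27 M) acts as the cathode; ions are reduced there and produced at the dilute (0.0078 M) anode.
With n = 2, Ecell = −(0.0592/2)·log([dilute]/[conc]) = −(0.0592/2)·log(0.0078/2.27) = +0.073 V.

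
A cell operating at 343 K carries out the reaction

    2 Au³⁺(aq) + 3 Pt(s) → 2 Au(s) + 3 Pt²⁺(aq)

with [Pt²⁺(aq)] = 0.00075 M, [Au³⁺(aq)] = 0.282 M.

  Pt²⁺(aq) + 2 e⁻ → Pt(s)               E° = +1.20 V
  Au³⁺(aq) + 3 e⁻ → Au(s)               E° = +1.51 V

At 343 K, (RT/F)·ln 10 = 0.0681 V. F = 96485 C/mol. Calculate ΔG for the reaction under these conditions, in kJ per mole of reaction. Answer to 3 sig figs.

−234 kJ/mol

The standard cell potential is +1.51 − (+1.20) = +0.31 V, with n = 6 electrons in the balanced equation.
Q = [Pt²⁺(aq)]^3 / [Au³⁺(aq)]^2 = 5.31×10^−9, so log Q = −8.275 and E = +0.31 − (0.0681/6)(−8.275) = +0.4039 V.
Then ΔG = −nFE = −6 × 96485 × +0.4039 J/mol = −234 kJ/mol.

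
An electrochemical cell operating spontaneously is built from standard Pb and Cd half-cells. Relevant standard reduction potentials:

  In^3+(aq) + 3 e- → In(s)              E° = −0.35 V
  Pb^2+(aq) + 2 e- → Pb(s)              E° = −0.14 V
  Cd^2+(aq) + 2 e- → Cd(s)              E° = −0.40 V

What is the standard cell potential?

Of the two couples in this cell, the one with the more positive reduction potential is reduced at the cathode: here that is Pb²⁺/Pb (−0.14 V); Cd²⁺/Cd (−0.40 V) is the anode.
E°cell = E°(cathode) − E°(anode) = −0.14 − (−0.40) = +0.26 V.

+0.26 V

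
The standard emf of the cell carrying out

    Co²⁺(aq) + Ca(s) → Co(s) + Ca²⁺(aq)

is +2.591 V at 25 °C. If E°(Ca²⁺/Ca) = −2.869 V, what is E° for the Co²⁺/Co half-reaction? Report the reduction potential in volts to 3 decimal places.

In the reaction as written the Co²⁺/Co couple is reduced (cathode) and Ca²⁺/Ca is oxidized (anode), so E°cell = E°(Co²⁺/Co) − E°(Ca²⁺/Ca).
E°(Co²⁺/Co) = E°cell + E°(anode) = +2.591 + (−2.869) = −0.278 V.

−0.278 V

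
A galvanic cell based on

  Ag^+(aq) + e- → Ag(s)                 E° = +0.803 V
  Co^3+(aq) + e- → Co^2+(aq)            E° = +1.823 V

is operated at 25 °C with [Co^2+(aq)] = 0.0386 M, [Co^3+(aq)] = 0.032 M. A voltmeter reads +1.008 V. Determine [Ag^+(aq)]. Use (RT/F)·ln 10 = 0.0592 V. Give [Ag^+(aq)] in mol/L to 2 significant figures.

1.3 M

The Co³⁺/Co²⁺ couple has the larger reduction potential, so it is the cathode: E°cell = +1.823 − (+0.803) = +1.020 V and n = 1.
Since E = E° − (0.0592/n)·log Q, log Q = n(E° − E)/0.0592 = 0.203.
Balancing electrons gives Co^3+(aq) + Ag(s) → Co^2+(aq) + Ag^+(aq); thus Q = ([Co^2+(aq)]·[Ag^+(aq)]) / [Co^3+(aq)].
Isolating [Ag^+(aq)] in Q = 10^{0.203} yields log [Ag^+(aq)] = 0.122, i.e. 1.3 M.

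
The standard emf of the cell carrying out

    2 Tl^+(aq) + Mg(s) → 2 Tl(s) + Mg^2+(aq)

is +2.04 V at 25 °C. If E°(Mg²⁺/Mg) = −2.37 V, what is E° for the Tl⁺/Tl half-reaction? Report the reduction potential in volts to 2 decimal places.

−0.33 V

In the reaction as written the Tl⁺/Tl couple is reduced (cathode) and Mg²⁺/Mg is oxidized (anode), so E°cell = E°(Tl⁺/Tl) − E°(Mg²⁺/Mg).
E°(Tl⁺/Tl) = E°cell + E°(anode) = +2.04 + (−2.37) = −0.33 V.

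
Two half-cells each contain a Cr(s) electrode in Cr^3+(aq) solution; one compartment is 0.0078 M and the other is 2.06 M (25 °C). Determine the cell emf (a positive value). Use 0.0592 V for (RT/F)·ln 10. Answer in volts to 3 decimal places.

For a concentration cell E°cell = 0, since both electrodes use the same couple.
The compartment with the higher Cr^3+(aq) concentration (2.06 M) acts as the cathode; ions are reduced there and produced at the dilute (0.0078 M) anode.
With n = 3, Ecell = −(0.0592/3)·log([dilute]/[conc]) = −(0.0592/3)·log(0.0078/2.06) = +0.048 V.

0.048 V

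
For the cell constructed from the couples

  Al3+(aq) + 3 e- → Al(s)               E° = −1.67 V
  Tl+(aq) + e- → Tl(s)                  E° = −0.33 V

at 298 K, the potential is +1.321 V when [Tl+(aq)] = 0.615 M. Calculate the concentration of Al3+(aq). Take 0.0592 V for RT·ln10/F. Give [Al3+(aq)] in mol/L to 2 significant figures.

Tl⁺/Tl is the cathode (higher E°); E°cell = −0.33 − (−1.67) = +1.34 V with n = 3.
Rearranging E = E° − (0.0592/n)·log Q gives log Q = 3(+1.34 − (+1.321))/0.0592 = 0.963.
For 3 Tl+(aq) + Al(s) → 3 Tl(s) + Al3+(aq), the reaction quotient is Q = [Al3+(aq)] / [Tl+(aq)]^3.
Isolating [Al3+(aq)] in Q = 10^{0.963} yields log [Al3+(aq)] = 0.330, i.e. 2.1 M.

2.1 M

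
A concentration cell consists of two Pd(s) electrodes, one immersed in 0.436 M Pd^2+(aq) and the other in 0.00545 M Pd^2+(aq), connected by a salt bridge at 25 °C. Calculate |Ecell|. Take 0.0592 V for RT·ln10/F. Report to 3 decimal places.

For a concentration cell E°cell = 0, since both electrodes use the same couple.
The compartment with the higher Pd^2+(aq) concentration (0.436 M) acts as the cathode; ions are reduced there and produced at the dilute (0.00545 M) anode.
With n = 2, Ecell = −(0.0592/2)·log([dilute]/[conc]) = −(0.0592/2)·log(0.00545/0.436) = +0.056 V.

0.056 V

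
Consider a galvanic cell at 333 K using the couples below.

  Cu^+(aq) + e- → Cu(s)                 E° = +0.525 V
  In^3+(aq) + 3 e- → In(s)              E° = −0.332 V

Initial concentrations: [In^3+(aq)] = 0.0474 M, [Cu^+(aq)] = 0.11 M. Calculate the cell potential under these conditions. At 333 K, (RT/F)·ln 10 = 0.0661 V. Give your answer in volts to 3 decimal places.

Since E°(Cu⁺/Cu) > E°(In³⁺/In), Cu⁺/Cu serves as the cathode.
E°cell = +0.525 − (−0.332) = +0.857 V, with n = 3 electrons transferred.
For the overall reaction 3 Cu^+(aq) + In(s) → 3 Cu(s) + In^3+(aq), Q = [In^3+(aq)] / [Cu^+(aq)]^3 = 35.6, giving log Q = 1.552.
Applying E = E° − (RT ln10/nF)·log Q gives +0.857 − (0.0661/3)(1.552) = +0.823 V.

+0.823 V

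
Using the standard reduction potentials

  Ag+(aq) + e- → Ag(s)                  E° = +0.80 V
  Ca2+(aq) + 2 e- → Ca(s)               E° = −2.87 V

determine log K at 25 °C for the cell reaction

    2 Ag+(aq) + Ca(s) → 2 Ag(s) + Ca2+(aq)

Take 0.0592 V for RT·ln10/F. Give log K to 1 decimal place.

The Ag⁺/Ag couple is reduced (cathode); E°cell = +0.80 − (−2.87) = +3.67 V with n = 2.
At equilibrium E = 0, so log K = nE°cell / 0.0592 = (2)(+3.67) / 0.0592 = 124.0.

log K = 124.0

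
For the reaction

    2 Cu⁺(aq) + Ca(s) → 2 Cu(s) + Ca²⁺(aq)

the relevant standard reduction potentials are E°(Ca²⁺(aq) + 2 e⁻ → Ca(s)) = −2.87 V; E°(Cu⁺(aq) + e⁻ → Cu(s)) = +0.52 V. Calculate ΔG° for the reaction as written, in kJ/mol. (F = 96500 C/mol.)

−654 kJ/mol

In the reaction as written Cu⁺(aq) is reduced, so the Cu⁺/Cu couple is the cathode and Ca²⁺/Ca is the anode.
E°cell = +0.52 − (−2.87) = +3.39 V; balancing electrons gives n = 2.
ΔG° = −nFE°cell = −(2)(96500)(+3.39) J/mol = −654 kJ/mol.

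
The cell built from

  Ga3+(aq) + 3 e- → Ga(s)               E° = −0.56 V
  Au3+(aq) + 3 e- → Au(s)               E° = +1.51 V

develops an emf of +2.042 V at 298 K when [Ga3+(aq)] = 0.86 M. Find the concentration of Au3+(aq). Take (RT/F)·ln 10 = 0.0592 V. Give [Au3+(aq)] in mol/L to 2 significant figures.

The Au³⁺/Au couple has the larger reduction potential, so it is the cathode: E°cell = +1.51 − (−0.56) = +2.07 V and n = 3.
Since E = E° − (0.0592/n)·log Q, log Q = n(E° − E)/0.0592 = 1.419.
Balancing electrons gives Au3+(aq) + Ga(s) → Au(s) + Ga3+(aq); thus Q = [Ga3+(aq)] / [Au3+(aq)].
Solving for the unknown gives log [Au3+(aq)] = −1.485, so [Au3+(aq)] ≈ 0.033 M.

0.033 M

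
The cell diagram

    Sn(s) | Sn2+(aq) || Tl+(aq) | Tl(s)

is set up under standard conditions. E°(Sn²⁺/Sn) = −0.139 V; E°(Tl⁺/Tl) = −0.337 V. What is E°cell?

−0.198 V

By convention the left-hand electrode in cell notation is the anode (oxidation) and the right-hand electrode is the cathode (reduction).
E°cell = E°(right) − E°(left) = −0.337 − (−0.139) = −0.198 V.
The negative sign shows that, as written, the cell would require an external voltage to drive the reaction.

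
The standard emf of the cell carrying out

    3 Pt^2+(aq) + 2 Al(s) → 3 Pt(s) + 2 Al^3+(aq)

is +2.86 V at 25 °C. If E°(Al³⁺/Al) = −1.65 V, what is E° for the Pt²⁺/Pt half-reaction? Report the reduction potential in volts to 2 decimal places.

+1.21 V

In the reaction as written the Pt²⁺/Pt couple is reduced (cathode) and Al³⁺/Al is oxidized (anode), so E°cell = E°(Pt²⁺/Pt) − E°(Al³⁺/Al).
E°(Pt²⁺/Pt) = E°cell + E°(anode) = +2.86 + (−1.65) = +1.21 V.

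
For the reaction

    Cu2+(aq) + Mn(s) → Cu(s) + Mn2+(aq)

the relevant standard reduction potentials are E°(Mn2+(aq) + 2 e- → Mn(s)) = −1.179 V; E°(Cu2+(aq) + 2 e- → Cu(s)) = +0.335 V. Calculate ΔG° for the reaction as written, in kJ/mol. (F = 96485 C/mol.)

−292 kJ/mol

In the reaction as written Cu2+(aq) is reduced, so the Cu²⁺/Cu couple is the cathode and Mn²⁺/Mn is the anode.
E°cell = +0.335 − (−1.179) = +1.514 V; balancing electrons gives n = 2.
ΔG° = −nFE°cell = −(2)(96485)(+1.514) J/mol = −292 kJ/mol.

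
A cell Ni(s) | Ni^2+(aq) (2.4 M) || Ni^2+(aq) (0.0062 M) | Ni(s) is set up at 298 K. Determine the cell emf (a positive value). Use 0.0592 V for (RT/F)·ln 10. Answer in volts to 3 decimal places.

For a concentration cell E°cell = 0, since both electrodes use the same couple.
The compartment with the higher Ni^2+(aq) concentration (2.4 M) acts as the cathode; ions are reduced there and produced at the dilute (0.0062 M) anode.
With n = 2, Ecell = −(0.0592/2)·log([dilute]/[conc]) = −(0.0592/2)·log(0.0062/2.4) = +0.077 V.

0.077 V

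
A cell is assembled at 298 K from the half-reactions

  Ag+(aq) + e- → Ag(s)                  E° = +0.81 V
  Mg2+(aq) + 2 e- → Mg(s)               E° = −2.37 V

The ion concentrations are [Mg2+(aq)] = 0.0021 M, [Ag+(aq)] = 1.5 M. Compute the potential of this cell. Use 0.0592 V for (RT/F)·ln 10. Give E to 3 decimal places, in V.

+3.270 V

Since E°(Ag⁺/Ag) > E°(Mg²⁺/Mg), Ag⁺/Ag serves as the cathode.
The standard potential is +0.81 − (−2.37) = +3.18 V and the balanced reaction transfers n = 2 electrons.
For the overall reaction 2 Ag+(aq) + Mg(s) → 2 Ag(s) + Mg2+(aq), Q = [Mg2+(aq)] / [Ag+(aq)]^2 = 0.000933, giving log Q = −3.030.
E = E° − (0.0592/n)·log Q = +3.18 − (0.0592/2)(−3.030) = +3.270 V.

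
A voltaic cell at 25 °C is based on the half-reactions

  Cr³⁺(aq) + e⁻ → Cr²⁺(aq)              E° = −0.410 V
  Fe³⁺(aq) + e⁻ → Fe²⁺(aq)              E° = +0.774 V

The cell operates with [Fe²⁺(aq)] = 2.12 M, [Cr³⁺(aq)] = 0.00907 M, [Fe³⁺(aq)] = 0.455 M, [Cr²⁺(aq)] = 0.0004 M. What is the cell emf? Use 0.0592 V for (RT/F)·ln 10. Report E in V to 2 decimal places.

+1.06 V

Since E°(Fe³⁺/Fe²⁺) > E°(Cr³⁺/Cr²⁺), Fe³⁺/Fe²⁺ serves as the cathode.
The standard potential is +0.774 − (−0.410) = +1.184 V and the balanced reaction transfers n = 1 electron.
For the overall reaction Fe³⁺(aq) + Cr²⁺(aq) → Fe²⁺(aq) + Cr³⁺(aq), Q = ([Fe²⁺(aq)]·[Cr³⁺(aq)]) / ([Fe³⁺(aq)]·[Cr²⁺(aq)]) = 106, giving log Q = 2.024.
E = E° − (0.0592/n)·log Q = +1.184 − (0.0592/1)(2.024) = +1.06 V.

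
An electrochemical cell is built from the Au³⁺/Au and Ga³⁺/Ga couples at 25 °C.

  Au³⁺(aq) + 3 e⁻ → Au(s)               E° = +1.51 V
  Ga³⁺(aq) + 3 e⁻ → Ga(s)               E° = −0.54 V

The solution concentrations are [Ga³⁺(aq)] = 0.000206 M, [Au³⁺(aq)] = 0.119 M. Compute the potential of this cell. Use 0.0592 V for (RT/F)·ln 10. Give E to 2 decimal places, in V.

Au³⁺/Au is reduced (cathode, E° = +1.51 V) and Ga³⁺/Ga is oxidized (anode).
E°cell = E°cat − E°an = +1.51 − (−0.54) = +2.05 V; n = 3.
For the overall reaction Au³⁺(aq) + Ga(s) → Au(s) + Ga³⁺(aq), Q = [Ga³⁺(aq)] / [Au³⁺(aq)] = 0.00173, giving log Q = −2.762.
By the Nernst equation, E = +2.05 − (0.0592/3)·(−2.762) = +2.10 V.

+2.10 V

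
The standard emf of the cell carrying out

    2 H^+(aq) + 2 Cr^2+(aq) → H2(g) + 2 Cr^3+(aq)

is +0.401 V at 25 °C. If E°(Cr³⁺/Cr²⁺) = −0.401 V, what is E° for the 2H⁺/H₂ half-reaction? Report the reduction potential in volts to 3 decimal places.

+0.000 V

In the reaction as written the 2H⁺/H₂ couple is reduced (cathode) and Cr³⁺/Cr²⁺ is oxidized (anode), so E°cell = E°(2H⁺/H₂) − E°(Cr³⁺/Cr²⁺).
E°(2H⁺/H₂) = E°cell + E°(anode) = +0.401 + (−0.401) = +0.000 V.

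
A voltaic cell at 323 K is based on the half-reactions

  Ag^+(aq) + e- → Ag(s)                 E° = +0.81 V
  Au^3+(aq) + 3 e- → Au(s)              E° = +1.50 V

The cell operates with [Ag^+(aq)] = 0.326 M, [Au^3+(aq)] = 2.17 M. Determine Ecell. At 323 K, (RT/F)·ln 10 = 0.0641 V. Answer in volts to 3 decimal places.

Since E°(Au³⁺/Au) > E°(Ag⁺/Ag), Au³⁺/Au serves as the cathode.
E°cell = +1.50 − (+0.81) = +0.69 V, with n = 3 electrons transferred.
Balancing gives Au^3+(aq) + 3 Ag(s) → Au(s) + 3 Ag^+(aq); hence Q = [Ag^+(aq)]^3 / [Au^3+(aq)] = 0.016 (log Q = −1.797).
E = E° − (0.0641/n)·log Q = +0.69 − (0.0641/3)(−1.797) = +0.728 V.

+0.728 V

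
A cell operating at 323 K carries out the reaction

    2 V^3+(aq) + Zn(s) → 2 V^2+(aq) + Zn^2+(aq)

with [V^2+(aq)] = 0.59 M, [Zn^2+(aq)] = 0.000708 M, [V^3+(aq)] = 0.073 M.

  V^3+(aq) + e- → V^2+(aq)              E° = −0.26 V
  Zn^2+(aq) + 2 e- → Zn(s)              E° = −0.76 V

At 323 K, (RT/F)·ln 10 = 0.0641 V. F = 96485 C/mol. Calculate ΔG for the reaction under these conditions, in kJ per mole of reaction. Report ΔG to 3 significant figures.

The standard cell potential is −0.26 − (−0.76) = +0.50 V, with n = 2 electrons in the balanced equation.
Q = ([V^2+(aq)]^2·[Zn^2+(aq)]) / [V^3+(aq)]^2 = 0.0462, so log Q = −1.335 and E = +0.50 − (0.0641/2)(−1.335) = +0.5428 V.
Finally ΔG = −nFE = −(2)(96485 C/mol)(+0.5428 V) = −105 kJ/mol.

−105 kJ/mol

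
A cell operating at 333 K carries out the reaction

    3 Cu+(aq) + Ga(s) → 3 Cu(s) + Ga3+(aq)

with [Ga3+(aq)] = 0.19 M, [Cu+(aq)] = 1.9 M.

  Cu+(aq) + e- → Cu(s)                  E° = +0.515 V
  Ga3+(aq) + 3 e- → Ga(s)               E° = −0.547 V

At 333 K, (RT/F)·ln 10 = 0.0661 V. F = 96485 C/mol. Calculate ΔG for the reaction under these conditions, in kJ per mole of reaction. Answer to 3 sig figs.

The standard cell potential is +0.515 − (−0.547) = +1.062 V, with n = 3 electrons in the balanced equation.
Q = [Ga3+(aq)] / [Cu+(aq)]^3 = 0.0277, so log Q = −1.558 and E = +1.062 − (0.0661/3)(−1.558) = +1.0963 V.
Then ΔG = −nFE = −3 × 96485 × +1.0963 J/mol = −317 kJ/mol.

−317 kJ/mol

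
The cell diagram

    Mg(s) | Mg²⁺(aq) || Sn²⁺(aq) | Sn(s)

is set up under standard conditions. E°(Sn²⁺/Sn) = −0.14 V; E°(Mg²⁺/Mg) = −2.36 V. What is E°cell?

+2.22 V

By convention the left-hand electrode in cell notation is the anode (oxidation) and the right-hand electrode is the cathode (reduction).
E°cell = E°(right) − E°(left) = −0.14 − (−2.36) = +2.22 V.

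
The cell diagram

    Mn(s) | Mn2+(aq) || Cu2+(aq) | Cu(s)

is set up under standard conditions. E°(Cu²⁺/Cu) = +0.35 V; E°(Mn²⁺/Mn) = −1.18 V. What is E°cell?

+1.53 V

By convention the left-hand electrode in cell notation is the anode (oxidation) and the right-hand electrode is the cathode (reduction).
E°cell = E°(right) − E°(left) = +0.35 − (−1.18) = +1.53 V.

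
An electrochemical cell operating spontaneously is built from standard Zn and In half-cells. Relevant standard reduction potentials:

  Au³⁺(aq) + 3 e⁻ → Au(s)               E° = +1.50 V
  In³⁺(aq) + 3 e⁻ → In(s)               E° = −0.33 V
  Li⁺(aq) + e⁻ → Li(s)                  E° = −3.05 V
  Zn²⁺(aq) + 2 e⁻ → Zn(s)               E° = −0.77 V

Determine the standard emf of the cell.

Of the two couples in this cell, the one with the more positive reduction potential is reduced at the cathode: here that is In³⁺/In (−0.33 V); Zn²⁺/Zn (−0.77 V) is the anode.
E°cell = E°(cathode) − E°(anode) = −0.33 − (−0.77) = +0.44 V.

+0.44 V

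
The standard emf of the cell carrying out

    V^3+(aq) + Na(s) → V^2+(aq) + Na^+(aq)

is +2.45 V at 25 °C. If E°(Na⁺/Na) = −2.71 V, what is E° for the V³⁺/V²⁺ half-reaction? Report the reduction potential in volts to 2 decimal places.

In the reaction as written the V³⁺/V²⁺ couple is reduced (cathode) and Na⁺/Na is oxidized (anode), so E°cell = E°(V³⁺/V²⁺) − E°(Na⁺/Na).
E°(V³⁺/V²⁺) = E°cell + E°(anode) = +2.45 + (−2.71) = −0.26 V.

−0.26 V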